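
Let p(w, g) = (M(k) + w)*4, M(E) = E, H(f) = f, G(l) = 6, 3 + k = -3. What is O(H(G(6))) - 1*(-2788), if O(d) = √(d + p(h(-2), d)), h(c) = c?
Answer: 2788 + I*√26 ≈ 2788.0 + 5.099*I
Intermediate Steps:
k = -6 (k = -3 - 3 = -6)
p(w, g) = -24 + 4*w (p(w, g) = (-6 + w)*4 = -24 + 4*w)
O(d) = √(-32 + d) (O(d) = √(d + (-24 + 4*(-2))) = √(d + (-24 - 8)) = √(d - 32) = √(-32 + d))
O(H(G(6))) - 1*(-2788) = √(-32 + 6) - 1*(-2788) = √(-26) + 2788 = I*√26 + 2788 = 2788 + I*√26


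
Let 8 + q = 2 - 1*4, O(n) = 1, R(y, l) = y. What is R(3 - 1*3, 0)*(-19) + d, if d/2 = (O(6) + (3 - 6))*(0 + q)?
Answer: 40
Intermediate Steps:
q = -10 (q = -8 + (2 - 1*4) = -8 + (2 - 4) = -8 - 2 = -10)
d = 40 (d = 2*((1 + (3 - 6))*(0 - 10)) = 2*((1 - 3)*(-10)) = 2*(-2*(-10)) = 2*20 = 40)
R(3 - 1*3, 0)*(-19) + d = (3 - 1*3)*(-19) + 40 = (3 - 3)*(-19) + 40 = 0*(-19) + 40 = 0 + 40 = 40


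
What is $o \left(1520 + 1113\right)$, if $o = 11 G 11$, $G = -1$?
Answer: $-318593$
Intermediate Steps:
$o = -121$ ($o = 11 \left(-1\right) 11 = \left(-11\right) 11 = -121$)
$o \left(1520 + 1113\right) = - 121 \left(1520 + 1113\right) = \left(-121\right) 2633 = -318593$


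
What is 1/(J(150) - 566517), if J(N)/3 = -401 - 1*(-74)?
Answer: -1/567498 ≈ -1.7621e-6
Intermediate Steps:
J(N) = -981 (J(N) = 3*(-401 - 1*(-74)) = 3*(-401 + 74) = 3*(-327) = -981)
1/(J(150) - 566517) = 1/(-981 - 566517) = 1/(-567498) = -1/567498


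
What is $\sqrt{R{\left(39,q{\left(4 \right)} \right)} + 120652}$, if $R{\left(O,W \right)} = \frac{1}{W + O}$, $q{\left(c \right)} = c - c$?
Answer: $\frac{\sqrt{183511731}}{39} \approx 347.35$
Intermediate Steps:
$q{\left(c \right)} = 0$
$R{\left(O,W \right)} = \frac{1}{O + W}$
$\sqrt{R{\left(39,q{\left(4 \right)} \right)} + 120652} = \sqrt{\frac{1}{39 + 0} + 120652} = \sqrt{\frac{1}{39} + 120652} = \sqrt{\frac{4705429}{39}} = \frac{\sqrt{183511731}}{39}$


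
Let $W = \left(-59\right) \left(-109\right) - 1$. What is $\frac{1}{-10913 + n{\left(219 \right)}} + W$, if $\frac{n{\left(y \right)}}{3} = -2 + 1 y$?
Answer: $\frac{65984659}{10262} \approx 6430.0$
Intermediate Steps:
$n{\left(y \right)} = -6 + 3 y$ ($n{\left(y \right)} = 3 \left(-2 + 1 y\right) = 3 \left(-2 + y\right) = -6 + 3 y$)
$W = 6430$ ($W = 6431 - 1 = 6430$)
$\frac{1}{-10913 + n{\left(219 \right)}} + W = \frac{1}{-10913 + \left(-6 + 3 \cdot 219\right)} + 6430 = \frac{1}{-10913 + \left(-6 + 657\right)} + 6430 = \frac{1}{-10913 + 651} + 6430 = \frac{1}{-10262} + 6430 = - \frac{1}{10262} + 6430 = \frac{65984659}{10262}$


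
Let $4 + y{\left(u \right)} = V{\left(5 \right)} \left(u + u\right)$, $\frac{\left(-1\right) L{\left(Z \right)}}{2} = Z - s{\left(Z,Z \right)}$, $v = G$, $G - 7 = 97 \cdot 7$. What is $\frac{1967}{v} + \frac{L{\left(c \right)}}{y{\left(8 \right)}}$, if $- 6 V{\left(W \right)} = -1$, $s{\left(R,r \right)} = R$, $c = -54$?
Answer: $\frac{281}{98} \approx 2.8673$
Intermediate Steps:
$V{\left(W \right)} = \frac{1}{6}$ ($V{\left(W \right)} = \left(- \frac{1}{6}\right) \left(-1\right) = \frac{1}{6}$)
$G = 686$ ($G = 7 + 97 \cdot 7 = 7 + 679 = 686$)
$v = 686$
$L{\left(Z \right)} = 0$ ($L{\left(Z \right)} = - 2 \left(Z - Z\right) = \left(-2\right) 0 = 0$)
$y{\left(u \right)} = -4 + \frac{u}{3}$ ($y{\left(u \right)} = -4 + \frac{u + u}{6} = -4 + \frac{2 u}{6} = -4 + \frac{u}{3}$)
$\frac{1967}{v} + \frac{L{\left(c \right)}}{y{\left(8 \right)}} = \frac{1967}{686} + \frac{0}{-4 + \frac{1}{3} \cdot 8} = 1967 \cdot \frac{1}{686} + \frac{0}{-4 + \frac{8}{3}} = \frac{281}{98} + \frac{0}{- \frac{4}{3}} = \frac{281}{98} + 0 \left(- \frac{3}{4}\right) = \frac{281}{98} + 0 = \frac{281}{98}$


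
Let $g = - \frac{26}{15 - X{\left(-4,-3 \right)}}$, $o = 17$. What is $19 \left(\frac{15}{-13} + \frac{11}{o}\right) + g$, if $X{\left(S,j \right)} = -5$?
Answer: $- \frac{24153}{2210} \approx -10.929$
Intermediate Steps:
$g = - \frac{13}{10}$ ($g = - \frac{26}{15 - -5} = - \frac{26}{15 + 5} = - \frac{26}{20} = \left(-26\right) \frac{1}{20} = - \frac{13}{10} \approx -1.3$)
$19 \left(\frac{15}{-13} + \frac{11}{o}\right) + g = 19 \left(\frac{15}{-13} + \frac{11}{17}\right) - \frac{13}{10} = 19 \left(15 \left(- \frac{1}{13}\right) + 11 \cdot \frac{1}{17}\right) - \frac{13}{10} = 19 \left(- \frac{15}{13} + \frac{11}{17}\right) - \frac{13}{10} = 19 \left(- \frac{112}{221}\right) - \frac{13}{10} = - \frac{2128}{221} - \frac{13}{10} = - \frac{24153}{2210}$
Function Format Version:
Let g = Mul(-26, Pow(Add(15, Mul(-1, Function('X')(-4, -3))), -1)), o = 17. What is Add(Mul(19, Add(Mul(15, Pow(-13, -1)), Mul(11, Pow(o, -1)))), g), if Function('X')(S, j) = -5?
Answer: Rational(-24153, 2210) ≈ -10.929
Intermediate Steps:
g = Rational(-13, 10) (g = Mul(-26, Pow(Add(15, Mul(-1, -5)), -1)) = Mul(-26, Pow(Add(15, 5), -1)) = Mul(-26, Pow(20, -1)) = Mul(-26, Rational(1, 20)) = Rational(-13, 10) ≈ -1.3000)
Add(Mul(19, Add(Mul(15, Pow(-13, -1)), Mul(11, Pow(o, -1)))), g) = Add(Mul(19, Add(Mul(15, Pow(-13, -1)), Mul(11, Pow(17, -1)))), Rational(-13, 10)) = Add(Mul(19, Add(Mul(15, Rational(-1, 13)), Mul(11, Rational(1, 17)))), Rational(-13, 10)) = Add(Mul(19, Add(Rational(-15, 13), Rational(11, 17))), Rational(-13, 10)) = Add(Mul(19, Rational(-112, 221)), Rational(-13, 10)) = Add(Rational(-2128, 221), Rational(-13, 10)) = Rational(-24153, 2210)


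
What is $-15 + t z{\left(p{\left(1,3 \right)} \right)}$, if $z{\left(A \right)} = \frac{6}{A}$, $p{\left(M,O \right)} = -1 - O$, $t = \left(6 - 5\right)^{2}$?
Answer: $- \frac{33}{2} \approx -16.5$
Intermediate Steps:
$t = 1$ ($t = 1^{2} = 1$)
$-15 + t z{\left(p{\left(1,3 \right)} \right)} = -15 + 1 \frac{6}{-1 - 3} = -15 + 1 \frac{6}{-4} = -15 + 1 \cdot 6 \left(- \frac{1}{4}\right) = -15 + 1 \left(- \frac{3}{2}\right) = -15 - \frac{3}{2} = - \frac{33}{2}$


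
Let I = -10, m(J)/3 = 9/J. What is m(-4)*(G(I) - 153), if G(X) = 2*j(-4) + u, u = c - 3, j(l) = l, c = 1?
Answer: 4401/4 ≈ 1100.3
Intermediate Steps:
m(J) = 27/J (m(J) = 3*(9/J) = 27/J)
u = -2 (u = 1 - 3 = -2)
G(X) = -10 (G(X) = 2*(-4) - 2 = -8 - 2 = -10)
m(-4)*(G(I) - 153) = (27/(-4))*(-10 - 153) = (27*(-¼))*(-163) = -27/4*(-163) = 4401/4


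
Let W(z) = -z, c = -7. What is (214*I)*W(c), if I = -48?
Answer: -71904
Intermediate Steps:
(214*I)*W(c) = (214*(-48))*(-1*(-7)) = -10272*7 = -71904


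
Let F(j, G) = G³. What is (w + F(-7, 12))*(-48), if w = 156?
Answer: -90432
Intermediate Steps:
(w + F(-7, 12))*(-48) = (156 + 12³)*(-48) = (156 + 1728)*(-48) = 1884*(-48) = -90432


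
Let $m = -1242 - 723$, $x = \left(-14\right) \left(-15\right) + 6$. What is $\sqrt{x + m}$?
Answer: $i \sqrt{1749} \approx 41.821 i$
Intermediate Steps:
$x = 216$ ($x = 210 + 6 = 216$)
$m = -1965$ ($m = -1242 - 723 = -1965$)
$\sqrt{x + m} = \sqrt{216 - 1965} = \sqrt{-1749} = i \sqrt{1749}$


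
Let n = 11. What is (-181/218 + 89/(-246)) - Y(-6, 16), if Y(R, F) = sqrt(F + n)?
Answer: -15982/13407 - 3*sqrt(3) ≈ -6.3882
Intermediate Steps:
Y(R, F) = sqrt(11 + F) (Y(R, F) = sqrt(F + 11) = sqrt(11 + F))
(-181/218 + 89/(-246)) - Y(-6, 16) = (-181/218 + 89/(-246)) - sqrt(11 + 16) = (-181*1/218 + 89*(-1/246)) - sqrt(27) = (-181/218 - 89/246) - 3*sqrt(3) = -15982/13407 - 3*sqrt(3)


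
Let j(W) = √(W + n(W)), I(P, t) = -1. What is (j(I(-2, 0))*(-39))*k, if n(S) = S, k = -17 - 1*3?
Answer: 780*I*√2 ≈ 1103.1*I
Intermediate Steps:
k = -20 (k = -17 - 3 = -20)
j(W) = √2*√W (j(W) = √(W + W) = √(2*W) = √2*√W)
(j(I(-2, 0))*(-39))*k = ((√2*√(-1))*(-39))*(-20) = ((√2*I)*(-39))*(-20) = ((I*√2)*(-39))*(-20) = -39*I*√2*(-20) = 780*I*√2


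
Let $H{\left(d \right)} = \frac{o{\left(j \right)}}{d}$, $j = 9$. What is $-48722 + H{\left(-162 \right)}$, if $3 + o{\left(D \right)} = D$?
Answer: $- \frac{1315495}{27} \approx -48722.0$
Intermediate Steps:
$o{\left(D \right)} = -3 + D$
$H{\left(d \right)} = \frac{6}{d}$ ($H{\left(d \right)} = \frac{-3 + 9}{d} = \frac{6}{d}$)
$-48722 + H{\left(-162 \right)} = -48722 + \frac{6}{-162} = -48722 + 6 \left(- \frac{1}{162}\right) = -48722 - \frac{1}{27} = - \frac{1315495}{27}$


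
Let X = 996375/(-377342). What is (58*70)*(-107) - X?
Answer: -163923915265/377342 ≈ -4.3442e+5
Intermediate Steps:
X = -996375/377342 (X = 996375*(-1/377342) = -996375/377342 ≈ -2.6405)
(58*70)*(-107) - X = (58*70)*(-107) - 1*(-996375/377342) = 4060*(-107) + 996375/377342 = -434420 + 996375/377342 = -163923915265/377342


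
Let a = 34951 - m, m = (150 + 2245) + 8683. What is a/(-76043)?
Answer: -23873/76043 ≈ -0.31394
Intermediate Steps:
m = 11078 (m = 2395 + 8683 = 11078)
a = 23873 (a = 34951 - 1*11078 = 34951 - 11078 = 23873)
a/(-76043) = 23873/(-76043) = 23873*(-1/76043) = -23873/76043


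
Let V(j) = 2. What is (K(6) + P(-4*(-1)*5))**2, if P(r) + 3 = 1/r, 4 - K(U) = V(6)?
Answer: 361/400 ≈ 0.90250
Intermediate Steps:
K(U) = 2 (K(U) = 4 - 1*2 = 4 - 2 = 2)
P(r) = -3 + 1/r
(K(6) + P(-4*(-1)*5))**2 = (2 + (-3 + 1/(-4*(-1)*5)))**2 = (2 + (-3 + 1/(4*5)))**2 = (2 + (-3 + 1/20))**2 = (2 - 59/20)**2 = (-19/20)**2 = 361/400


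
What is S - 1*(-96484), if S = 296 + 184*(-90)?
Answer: 80220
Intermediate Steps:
S = -16264 (S = 296 - 16560 = -16264)
S - 1*(-96484) = -16264 - 1*(-96484) = -16264 + 96484 = 80220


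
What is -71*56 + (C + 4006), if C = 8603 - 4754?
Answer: 3879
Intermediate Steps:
C = 3849
-71*56 + (C + 4006) = -71*56 + (3849 + 4006) = -3976 + 7855 = 3879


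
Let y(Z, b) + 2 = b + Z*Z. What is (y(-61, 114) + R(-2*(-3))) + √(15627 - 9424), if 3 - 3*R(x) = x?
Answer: 3832 + √6203 ≈ 3910.8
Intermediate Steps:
R(x) = 1 - x/3
y(Z, b) = -2 + b + Z² (y(Z, b) = -2 + (b + Z*Z) = -2 + (b + Z²) = -2 + b + Z²)
(y(-61, 114) + R(-2*(-3))) + √(15627 - 9424) = ((-2 + 114 + (-61)²) + (1 - (-2)*(-3)/3)) + √(15627 - 9424) = ((-2 + 114 + 3721) + (1 - ⅓*6)) + √6203 = (3833 + (1 - 2)) + √6203 = (3833 - 1) + √6203 = 3832 + √6203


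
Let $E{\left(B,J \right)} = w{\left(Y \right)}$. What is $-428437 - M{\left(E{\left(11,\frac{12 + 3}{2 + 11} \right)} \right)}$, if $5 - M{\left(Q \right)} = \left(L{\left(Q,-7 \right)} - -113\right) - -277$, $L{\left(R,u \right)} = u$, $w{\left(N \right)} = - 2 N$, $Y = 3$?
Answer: $-428059$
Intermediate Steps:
$E{\left(B,J \right)} = -6$ ($E{\left(B,J \right)} = \left(-2\right) 3 = -6$)
$M{\left(Q \right)} = -378$ ($M{\left(Q \right)} = 5 - \left(\left(-7 - -113\right) - -277\right) = 5 - \left(\left(-7 + 113\right) + 277\right) = 5 - \left(106 + 277\right) = 5 - 383 = -378$)
$-428437 - M{\left(E{\left(11,\frac{12 + 3}{2 + 11} \right)} \right)} = -428437 - -378 = -428437 + 378 = -428059$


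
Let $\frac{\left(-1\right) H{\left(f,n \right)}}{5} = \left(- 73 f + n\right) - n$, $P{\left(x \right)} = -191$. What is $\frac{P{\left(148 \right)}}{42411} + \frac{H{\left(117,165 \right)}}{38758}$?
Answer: $\frac{1803758977}{1643765538} \approx 1.0973$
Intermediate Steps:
$H{\left(f,n \right)} = 365 f$ ($H{\left(f,n \right)} = - 5 \left(\left(- 73 f + n\right) - n\right) = - 5 \left(\left(n - 73 f\right) - n\right) = - 5 \left(- 73 f\right) = 365 f$)
$\frac{P{\left(148 \right)}}{42411} + \frac{H{\left(117,165 \right)}}{38758} = - \frac{191}{42411} + \frac{365 \cdot 117}{38758} = \left(-191\right) \frac{1}{42411} + 42705 \cdot \frac{1}{38758} = - \frac{191}{42411} + \frac{42705}{38758} = \frac{1803758977}{1643765538}$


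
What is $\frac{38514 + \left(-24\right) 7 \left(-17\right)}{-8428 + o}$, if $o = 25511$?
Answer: $\frac{41370}{17083} \approx 2.4217$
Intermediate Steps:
$\frac{38514 + \left(-24\right) 7 \left(-17\right)}{-8428 + o} = \frac{38514 + \left(-24\right) 7 \left(-17\right)}{-8428 + 25511} = \frac{38514 - -2856}{17083} = \left(38514 + 2856\right) \frac{1}{17083} = 41370 \cdot \frac{1}{17083} = \frac{41370}{17083}$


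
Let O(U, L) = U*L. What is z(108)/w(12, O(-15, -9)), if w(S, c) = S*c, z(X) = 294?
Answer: 49/270 ≈ 0.18148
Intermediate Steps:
O(U, L) = L*U
z(108)/w(12, O(-15, -9)) = 294/((12*(-9*(-15)))) = 294/((12*135)) = 294/1620 = 294*(1/1620) = 49/270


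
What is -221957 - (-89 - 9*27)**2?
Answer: -332181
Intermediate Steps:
-221957 - (-89 - 9*27)**2 = -221957 - (-89 - 243)**2 = -221957 - 1*(-332)**2 = -221957 - 1*110224 = -221957 - 110224 = -332181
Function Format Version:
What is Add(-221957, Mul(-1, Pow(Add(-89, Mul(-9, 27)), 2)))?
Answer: -332181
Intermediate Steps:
Add(-221957, Mul(-1, Pow(Add(-89, Mul(-9, 27)), 2))) = Add(-221957, Mul(-1, Pow(Add(-89, -243), 2))) = Add(-221957, Mul(-1, Pow(-332, 2))) = Add(-221957, Mul(-1, 110224)) = Add(-221957, -110224) = -332181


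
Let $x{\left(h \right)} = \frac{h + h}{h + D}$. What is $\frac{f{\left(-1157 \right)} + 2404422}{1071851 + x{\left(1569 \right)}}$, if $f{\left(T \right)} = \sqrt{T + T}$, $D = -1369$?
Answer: $\frac{240442200}{107186669} + \frac{100 i \sqrt{2314}}{107186669} \approx 2.2432 + 4.4879 \cdot 10^{-5} i$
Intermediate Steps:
$x{\left(h \right)} = \frac{2 h}{-1369 + h}$ ($x{\left(h \right)} = \frac{h + h}{h - 1369} = \frac{2 h}{-1369 + h}$)
$f{\left(T \right)} = \sqrt{2} \sqrt{T}$ ($f{\left(T \right)} = \sqrt{2 T} = \sqrt{2} \sqrt{T}$)
$\frac{f{\left(-1157 \right)} + 2404422}{1071851 + x{\left(1569 \right)}} = \frac{\sqrt{2} \sqrt{-1157} + 2404422}{1071851 + 2 \cdot 1569 \frac{1}{-1369 + 1569}} = \frac{\sqrt{2} i \sqrt{1157} + 2404422}{1071851 + 2 \cdot 1569 \cdot \frac{1}{200}} = \frac{i \sqrt{2314} + 2404422}{1071851 + 2 \cdot 1569 \cdot \frac{1}{200}} = \frac{2404422 + i \sqrt{2314}}{1071851 + \frac{1569}{100}} = \frac{2404422 + i \sqrt{2314}}{\frac{107186669}{100}} = \left(2404422 + i \sqrt{2314}\right) \frac{100}{107186669} = \frac{240442200}{107186669} + \frac{100 i \sqrt{2314}}{107186669}$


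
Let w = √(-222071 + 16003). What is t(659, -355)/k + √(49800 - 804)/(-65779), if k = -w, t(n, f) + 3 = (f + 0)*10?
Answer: -6*√1361/65779 - 3553*I*√51517/103034 ≈ -0.0033651 - 7.8269*I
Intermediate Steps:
w = 2*I*√51517 (w = √(-206068) = 2*I*√51517 ≈ 453.95*I)
t(n, f) = -3 + 10*f (t(n, f) = -3 + (f + 0)*10 = -3 + f*10 = -3 + 10*f)
k = -2*I*√51517 ≈ -453.95*I
t(659, -355)/k + √(49800 - 804)/(-65779) = (-3 + 10*(-355))/((-2*I*√51517)) + √(49800 - 804)/(-65779) = (-3 - 3550)*(I*√51517/103034) + √48996*(-1/65779) = -3553*I*√51517/103034 + (6*√1361)*(-1/65779) = -3553*I*√51517/103034 - 6*√1361/65779 = -6*√1361/65779 - 3553*I*√51517/103034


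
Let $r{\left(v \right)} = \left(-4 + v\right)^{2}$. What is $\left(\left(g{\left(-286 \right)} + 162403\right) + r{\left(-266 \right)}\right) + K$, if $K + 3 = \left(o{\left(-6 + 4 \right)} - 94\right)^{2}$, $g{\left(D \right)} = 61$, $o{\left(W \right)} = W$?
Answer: $244577$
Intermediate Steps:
$K = 9213$ ($K = -3 + \left(\left(-6 + 4\right) - 94\right)^{2} = -3 + \left(-2 - 94\right)^{2} = -3 + \left(-96\right)^{2} = -3 + 9216 = 9213$)
$\left(\left(g{\left(-286 \right)} + 162403\right) + r{\left(-266 \right)}\right) + K = \left(\left(61 + 162403\right) + \left(-4 - 266\right)^{2}\right) + 9213 = \left(162464 + \left(-270\right)^{2}\right) + 9213 = \left(162464 + 72900\right) + 9213 = 235364 + 9213 = 244577$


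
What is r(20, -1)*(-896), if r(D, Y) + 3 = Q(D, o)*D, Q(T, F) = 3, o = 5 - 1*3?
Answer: -51072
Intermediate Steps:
o = 2 (o = 5 - 3 = 2)
r(D, Y) = -3 + 3*D
r(20, -1)*(-896) = (-3 + 3*20)*(-896) = (-3 + 60)*(-896) = 57*(-896) = -51072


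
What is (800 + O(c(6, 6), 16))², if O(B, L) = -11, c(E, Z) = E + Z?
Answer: 622521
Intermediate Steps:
(800 + O(c(6, 6), 16))² = (800 - 11)² = 789² = 622521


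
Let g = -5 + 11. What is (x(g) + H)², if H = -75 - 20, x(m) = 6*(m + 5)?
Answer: 841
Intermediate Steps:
g = 6
x(m) = 30 + 6*m (x(m) = 6*(5 + m) = 30 + 6*m)
H = -95
(x(g) + H)² = ((30 + 6*6) - 95)² = ((30 + 36) - 95)² = (66 - 95)² = (-29)² = 841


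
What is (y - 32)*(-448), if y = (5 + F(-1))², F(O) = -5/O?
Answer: -30464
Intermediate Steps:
y = 100 (y = (5 - 5/(-1))² = (5 - 5*(-1))² = (5 + 5)² = 10² = 100)
(y - 32)*(-448) = (100 - 32)*(-448) = 68*(-448) = -30464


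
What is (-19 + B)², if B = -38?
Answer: 3249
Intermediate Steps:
(-19 + B)² = (-19 - 38)² = (-57)² = 3249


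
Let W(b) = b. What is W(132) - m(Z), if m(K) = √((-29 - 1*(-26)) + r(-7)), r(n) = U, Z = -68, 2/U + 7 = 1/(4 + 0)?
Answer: 132 - I*√267/9 ≈ 132.0 - 1.8156*I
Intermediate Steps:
U = -8/27 (U = 2/(-7 + 1/(4 + 0)) = 2/(-7 + 1/4) = 2/(-7 + ¼) = 2/(-27/4) = 2*(-4/27) = -8/27 ≈ -0.29630)
r(n) = -8/27
m(K) = I*√267/9 (m(K) = √((-29 - 1*(-26)) - 8/27) = √((-29 + 26) - 8/27) = √(-3 - 8/27) = √(-89/27) = I*√267/9)
W(132) - m(Z) = 132 - I*√267/9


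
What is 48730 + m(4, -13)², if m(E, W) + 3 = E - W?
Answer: 48926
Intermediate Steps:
m(E, W) = -3 + E - W (m(E, W) = -3 + (E - W) = -3 + E - W)
48730 + m(4, -13)² = 48730 + (-3 + 4 - 1*(-13))² = 48730 + (-3 + 4 + 13)² = 48730 + 14² = 48730 + 196 = 48926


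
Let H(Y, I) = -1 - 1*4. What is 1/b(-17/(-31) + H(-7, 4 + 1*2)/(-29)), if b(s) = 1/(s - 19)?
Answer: -16433/899 ≈ -18.279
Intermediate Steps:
H(Y, I) = -5 (H(Y, I) = -1 - 4 = -5)
b(s) = 1/(-19 + s)
1/b(-17/(-31) + H(-7, 4 + 1*2)/(-29)) = 1/(1/(-19 + (-17/(-31) - 5/(-29)))) = 1/(1/(-19 + (-17*(-1/31) - 5*(-1/29)))) = 1/(1/(-19 + (17/31 + 5/29))) = 1/(1/(-19 + 648/899)) = 1/(1/(-16433/899)) = 1/(-899/16433) = -16433/899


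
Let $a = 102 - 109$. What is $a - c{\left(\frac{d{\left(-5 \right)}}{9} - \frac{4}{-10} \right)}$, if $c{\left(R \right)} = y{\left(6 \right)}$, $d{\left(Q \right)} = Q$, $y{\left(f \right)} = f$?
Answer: $-13$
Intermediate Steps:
$c{\left(R \right)} = 6$
$a = -7$ ($a = 102 - 109 = -7$)
$a - c{\left(\frac{d{\left(-5 \right)}}{9} - \frac{4}{-10} \right)} = -7 - 6 = -13$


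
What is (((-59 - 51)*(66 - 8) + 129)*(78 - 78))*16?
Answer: 0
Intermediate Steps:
(((-59 - 51)*(66 - 8) + 129)*(78 - 78))*16 = ((-110*58 + 129)*0)*16 = ((-6380 + 129)*0)*16 = -6251*0*16 = 0*16 = 0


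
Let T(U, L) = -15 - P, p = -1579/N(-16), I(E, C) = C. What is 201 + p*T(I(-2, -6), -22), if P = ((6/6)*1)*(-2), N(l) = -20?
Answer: -16507/20 ≈ -825.35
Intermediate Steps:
p = 1579/20 (p = -1579/(-20) = -1579*(-1/20) = 1579/20 ≈ 78.950)
P = -2 (P = ((6*(⅙))*1)*(-2) = (1*1)*(-2) = 1*(-2) = -2)
T(U, L) = -13 (T(U, L) = -15 - 1*(-2) = -15 + 2 = -13)
201 + p*T(I(-2, -6), -22) = 201 + (1579/20)*(-13) = 201 - 20527/20 = -16507/20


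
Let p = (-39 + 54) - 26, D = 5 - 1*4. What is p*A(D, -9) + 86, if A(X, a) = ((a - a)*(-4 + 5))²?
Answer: 86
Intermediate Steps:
D = 1 (D = 5 - 4 = 1)
p = -11 (p = 15 - 26 = -11)
A(X, a) = 0 (A(X, a) = (0*1)² = 0² = 0)
p*A(D, -9) + 86 = -11*0 + 86 = 0 + 86 = 86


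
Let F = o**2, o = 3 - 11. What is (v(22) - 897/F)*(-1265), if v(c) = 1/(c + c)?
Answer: 1132865/64 ≈ 17701.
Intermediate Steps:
v(c) = 1/(2*c)
o = -8
F = 64 (F = (-8)**2 = 64)
(v(22) - 897/F)*(-1265) = ((1/2)/22 - 897/64)*(-1265) = ((1/2)*(1/22) - 897*1/64)*(-1265) = (1/44 - 897/64)*(-1265) = -9851/704*(-1265) = 1132865/64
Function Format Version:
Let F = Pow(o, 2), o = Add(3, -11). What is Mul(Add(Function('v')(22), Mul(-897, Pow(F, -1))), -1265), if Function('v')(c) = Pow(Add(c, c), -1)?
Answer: Rational(1132865, 64) ≈ 17701.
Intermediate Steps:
Function('v')(c) = Mul(Rational(1, 2), Pow(c, -1)) (Function('v')(c) = Pow(Mul(2, c), -1) = Mul(Rational(1, 2), Pow(c, -1)))
o = -8
F = 64 (F = Pow(-8, 2) = 64)
Mul(Add(Function('v')(22), Mul(-897, Pow(F, -1))), -1265) = Mul(Add(Mul(Rational(1, 2), Pow(22, -1)), Mul(-897, Pow(64, -1))), -1265) = Mul(Add(Mul(Rational(1, 2), Rational(1, 22)), Mul(-897, Rational(1, 64))), -1265) = Mul(Add(Rational(1, 44), Rational(-897, 64)), -1265) = Mul(Rational(-9851, 704), -1265) = Rational(1132865, 64)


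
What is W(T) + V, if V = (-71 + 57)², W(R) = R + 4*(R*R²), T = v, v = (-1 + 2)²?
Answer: 201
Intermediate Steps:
v = 1 (v = 1² = 1)
T = 1
W(R) = R + 4*R³
V = 196 (V = (-14)² = 196)
W(T) + V = (1 + 4*1³) + 196 = (1 + 4*1) + 196 = (1 + 4) + 196 = 5 + 196 = 201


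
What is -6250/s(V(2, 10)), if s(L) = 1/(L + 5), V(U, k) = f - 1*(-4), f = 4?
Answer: -81250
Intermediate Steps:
V(U, k) = 8 (V(U, k) = 4 - 1*(-4) = 4 + 4 = 8)
s(L) = 1/(5 + L)
-6250/s(V(2, 10)) = -6250/(1/(5 + 8)) = -6250/(1/13) = -6250/1/13 = -6250*13 = -81250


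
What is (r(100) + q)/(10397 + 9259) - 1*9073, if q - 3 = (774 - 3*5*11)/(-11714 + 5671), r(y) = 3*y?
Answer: -29936113049/3299478 ≈ -9073.0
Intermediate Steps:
q = 17520/6043 (q = 3 + (774 - 3*5*11)/(-11714 + 5671) = 3 + (774 - 15*11)/(-6043) = 3 + (774 - 165)*(-1/6043) = 3 + 609*(-1/6043) = 3 - 609/6043 = 17520/6043 ≈ 2.8992)
(r(100) + q)/(10397 + 9259) - 1*9073 = (3*100 + 17520/6043)/(10397 + 9259) - 1*9073 = (300 + 17520/6043)/19656 - 9073 = (1830420/6043)*(1/19656) - 9073 = 50845/3299478 - 9073 = -29936113049/3299478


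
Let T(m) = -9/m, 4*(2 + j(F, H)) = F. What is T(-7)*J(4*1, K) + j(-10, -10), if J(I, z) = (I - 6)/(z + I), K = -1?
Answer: -75/14 ≈ -5.3571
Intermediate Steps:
j(F, H) = -2 + F/4
J(I, z) = (-6 + I)/(I + z)
T(-7)*J(4*1, K) + j(-10, -10) = (-9/(-7))*((-6 + 4*1)/(4*1 - 1)) + (-2 + (1/4)*(-10)) = (-9*(-1/7))*((-6 + 4)/(4 - 1)) + (-2 - 5/2) = 9*(-2/3)/7 - 9/2 = 9*((1/3)*(-2))/7 - 9/2 = (9/7)*(-2/3) - 9/2 = -6/7 - 9/2 = -75/14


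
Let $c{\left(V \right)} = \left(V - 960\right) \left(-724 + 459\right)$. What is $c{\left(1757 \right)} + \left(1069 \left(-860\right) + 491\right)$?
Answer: $-1130054$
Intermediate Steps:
$c{\left(V \right)} = 254400 - 265 V$ ($c{\left(V \right)} = \left(-960 + V\right) \left(-265\right) = 254400 - 265 V$)
$c{\left(1757 \right)} + \left(1069 \left(-860\right) + 491\right) = \left(254400 - 465605\right) + \left(1069 \left(-860\right) + 491\right) = \left(254400 - 465605\right) + \left(-919340 + 491\right) = -211205 - 918849 = -1130054$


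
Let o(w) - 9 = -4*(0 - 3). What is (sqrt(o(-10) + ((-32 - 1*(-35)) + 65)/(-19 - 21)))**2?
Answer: 193/10 ≈ 19.300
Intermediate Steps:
o(w) = 21 (o(w) = 9 - 4*(0 - 3) = 9 - 4*(-3) = 9 + 12 = 21)
(sqrt(o(-10) + ((-32 - 1*(-35)) + 65)/(-19 - 21)))**2 = (sqrt(21 + ((-32 - 1*(-35)) + 65)/(-19 - 21)))**2 = (sqrt(21 + ((-32 + 35) + 65)/(-40)))**2 = (sqrt(21 + (3 + 65)*(-1/40)))**2 = (sqrt(21 + 68*(-1/40)))**2 = (sqrt(21 - 17/10))**2 = (sqrt(193/10))**2 = (sqrt(1930)/10)**2 = 193/10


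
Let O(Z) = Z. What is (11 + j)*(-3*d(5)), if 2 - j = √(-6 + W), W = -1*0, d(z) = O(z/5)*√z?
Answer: 3*√5*(-13 + I*√6) ≈ -87.207 + 16.432*I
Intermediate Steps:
d(z) = z^(3/2)/5 (d(z) = (z/5)*√z = z^(3/2)/5)
W = 0
j = 2 - I*√6 (j = 2 - √(-6 + 0) = 2 - √(-6) = 2 - I*√6 ≈ 2.0 - 2.4495*I)
(11 + j)*(-3*d(5)) = (11 + (2 - I*√6))*(-3*5^(3/2)/5) = (13 - I*√6)*(-3*5*√5/5) = (13 - I*√6)*(-3*√5) = -3*√5*(13 - I*√6)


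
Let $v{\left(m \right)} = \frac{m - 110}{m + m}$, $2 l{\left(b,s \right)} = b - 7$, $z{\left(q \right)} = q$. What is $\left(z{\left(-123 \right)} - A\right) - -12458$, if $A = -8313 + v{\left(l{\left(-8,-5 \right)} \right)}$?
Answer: $\frac{123841}{6} \approx 20640.0$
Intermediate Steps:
$l{\left(b,s \right)} = - \frac{7}{2} + \frac{b}{2}$ ($l{\left(b,s \right)} = \frac{b - 7}{2} = \frac{-7 + b}{2} = - \frac{7}{2} + \frac{b}{2}$)
$v{\left(m \right)} = \frac{-110 + m}{2 m}$
$A = - \frac{49831}{6}$ ($A = -8313 + \frac{-110 + \left(- \frac{7}{2} + \frac{1}{2} \left(-8\right)\right)}{2 \left(- \frac{7}{2} + \frac{1}{2} \left(-8\right)\right)} = -8313 + \frac{-110 - \frac{15}{2}}{2 \left(- \frac{7}{2} - 4\right)} = -8313 + \frac{-110 - \frac{15}{2}}{2 \left(- \frac{15}{2}\right)} = -8313 + \frac{1}{2} \left(- \frac{2}{15}\right) \left(- \frac{235}{2}\right) = -8313 + \frac{47}{6} = - \frac{49831}{6} \approx -8305.2$)
$\left(z{\left(-123 \right)} - A\right) - -12458 = \left(-123 - - \frac{49831}{6}\right) - -12458 = \left(-123 + \frac{49831}{6}\right) + 12458 = \frac{49093}{6} + 12458 = \frac{123841}{6}$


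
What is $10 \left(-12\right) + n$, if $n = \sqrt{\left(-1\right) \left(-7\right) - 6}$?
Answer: $-119$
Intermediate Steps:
$n = 1$ ($n = \sqrt{7 - 6} = \sqrt{1} = 1$)
$10 \left(-12\right) + n = 10 \left(-12\right) + 1 = -120 + 1 = -119$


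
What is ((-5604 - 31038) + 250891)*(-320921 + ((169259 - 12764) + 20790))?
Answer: -30773869364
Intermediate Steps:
((-5604 - 31038) + 250891)*(-320921 + ((169259 - 12764) + 20790)) = (-36642 + 250891)*(-320921 + (156495 + 20790)) = 214249*(-320921 + 177285) = 214249*(-143636) = -30773869364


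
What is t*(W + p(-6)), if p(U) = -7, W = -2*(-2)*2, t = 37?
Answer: 37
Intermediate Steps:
W = 8 (W = 4*2 = 8)
t*(W + p(-6)) = 37*(8 - 7) = 37*1 = 37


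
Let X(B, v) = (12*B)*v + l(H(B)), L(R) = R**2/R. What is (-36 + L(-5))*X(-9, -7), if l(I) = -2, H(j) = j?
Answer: -30914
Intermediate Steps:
L(R) = R
X(B, v) = -2 + 12*B*v (X(B, v) = (12*B)*v - 2 = 12*B*v - 2 = -2 + 12*B*v)
(-36 + L(-5))*X(-9, -7) = (-36 - 5)*(-2 + 12*(-9)*(-7)) = -41*(-2 + 756) = -41*754 = -30914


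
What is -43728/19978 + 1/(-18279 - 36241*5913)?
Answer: -7048445490629/3220221455640 ≈ -2.1888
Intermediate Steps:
-43728/19978 + 1/(-18279 - 36241*5913) = -43728*1/19978 + (1/5913)/(-54520) = -21864/9989 - 1/54520*1/5913 = -21864/9989 - 1/322376760 = -7048445490629/3220221455640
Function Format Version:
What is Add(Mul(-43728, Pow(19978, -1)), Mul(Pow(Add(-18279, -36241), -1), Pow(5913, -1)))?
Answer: Rational(-7048445490629, 3220221455640) ≈ -2.1888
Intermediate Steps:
Add(Mul(-43728, Pow(19978, -1)), Mul(Pow(Add(-18279, -36241), -1), Pow(5913, -1))) = Add(Mul(-43728, Rational(1, 19978)), Mul(Pow(-54520, -1), Rational(1, 5913))) = Add(Rational(-21864, 9989), Mul(Rational(-1, 54520), Rational(1, 5913))) = Add(Rational(-21864, 9989), Rational(-1, 322376760)) = Rational(-7048445490629, 3220221455640)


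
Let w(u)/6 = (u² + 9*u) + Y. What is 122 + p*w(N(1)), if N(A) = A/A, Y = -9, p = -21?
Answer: -4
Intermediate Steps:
N(A) = 1
w(u) = -54 + 6*u² + 54*u (w(u) = 6*((u² + 9*u) - 9) = 6*(-9 + u² + 9*u) = -54 + 6*u² + 54*u)
122 + p*w(N(1)) = 122 - 21*(-54 + 6*1² + 54*1) = 122 - 21*(-54 + 6*1 + 54) = 122 - 21*(-54 + 6 + 54) = 122 - 21*6 = 122 - 126 = -4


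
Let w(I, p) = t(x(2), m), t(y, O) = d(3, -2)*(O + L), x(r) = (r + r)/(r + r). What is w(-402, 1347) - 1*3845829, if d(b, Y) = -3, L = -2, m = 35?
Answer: -3845928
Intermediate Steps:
x(r) = 1 (x(r) = (2*r)/((2*r)) = (2*r)*(1/(2*r)) = 1)
t(y, O) = 6 - 3*O (t(y, O) = -3*(O - 2) = -3*(-2 + O) = 6 - 3*O)
w(I, p) = -99 (w(I, p) = 6 - 3*35 = 6 - 105 = -99)
w(-402, 1347) - 1*3845829 = -99 - 1*3845829 = -99 - 3845829 = -3845928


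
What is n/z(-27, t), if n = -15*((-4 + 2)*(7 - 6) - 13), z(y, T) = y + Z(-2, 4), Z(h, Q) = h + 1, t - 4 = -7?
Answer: -225/28 ≈ -8.0357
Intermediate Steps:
t = -3 (t = 4 - 7 = -3)
Z(h, Q) = 1 + h
z(y, T) = -1 + y (z(y, T) = y + (1 - 2) = y - 1 = -1 + y)
n = 225 (n = -15*(-2*1 - 13) = -15*(-2 - 13) = -15*(-15) = 225)
n/z(-27, t) = 225/(-1 - 27) = 225/(-28) = 225*(-1/28) = -225/28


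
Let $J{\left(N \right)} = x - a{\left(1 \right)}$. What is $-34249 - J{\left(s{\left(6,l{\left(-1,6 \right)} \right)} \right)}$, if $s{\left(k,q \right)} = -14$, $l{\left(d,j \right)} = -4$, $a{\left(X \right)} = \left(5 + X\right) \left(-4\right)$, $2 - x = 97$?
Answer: $-34178$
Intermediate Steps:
$x = -95$ ($x = 2 - 97 = -95$)
$a{\left(X \right)} = -20 - 4 X$
$J{\left(N \right)} = -71$ ($J{\left(N \right)} = -95 - \left(-20 - 4\right) = -95 - -24 = -95 + 24 = -71$)
$-34249 - J{\left(s{\left(6,l{\left(-1,6 \right)} \right)} \right)} = -34249 - -71 = -34249 + 71 = -34178$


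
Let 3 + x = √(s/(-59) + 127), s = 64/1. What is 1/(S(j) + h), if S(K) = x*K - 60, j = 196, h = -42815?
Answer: -52333/2268724843 - 4*√438311/2268724843 ≈ -2.4234e-5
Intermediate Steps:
s = 64 (s = 64*1 = 64)
x = -3 + √438311/59 (x = -3 + √(64/(-59) + 127) = -3 + √(64*(-1/59) + 127) = -3 + √(-64/59 + 127) = -3 + √(7429/59) = -3 + √438311/59 ≈ 8.2212)
S(K) = -60 + K*(-3 + √438311/59) (S(K) = (-3 + √438311/59)*K - 60 = K*(-3 + √438311/59) - 60 = -60 + K*(-3 + √438311/59))
1/(S(j) + h) = 1/((-60 - 1/59*196*(177 - √438311)) - 42815) = 1/((-60 + (-588 + 196*√438311/59)) - 42815) = 1/((-648 + 196*√438311/59) - 42815) = 1/(-43463 + 196*√438311/59)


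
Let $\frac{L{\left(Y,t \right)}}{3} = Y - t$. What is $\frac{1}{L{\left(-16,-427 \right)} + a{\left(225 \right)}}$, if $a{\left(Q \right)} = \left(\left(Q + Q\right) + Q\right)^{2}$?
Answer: $\frac{1}{456858} \approx 2.1889 \cdot 10^{-6}$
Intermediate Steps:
$a{\left(Q \right)} = 9 Q^{2}$ ($a{\left(Q \right)} = \left(2 Q + Q\right)^{2} = \left(3 Q\right)^{2} = 9 Q^{2}$)
$L{\left(Y,t \right)} = - 3 t + 3 Y$ ($L{\left(Y,t \right)} = 3 \left(Y - t\right) = - 3 t + 3 Y$)
$\frac{1}{L{\left(-16,-427 \right)} + a{\left(225 \right)}} = \frac{1}{\left(\left(-3\right) \left(-427\right) + 3 \left(-16\right)\right) + 9 \cdot 225^{2}} = \frac{1}{\left(1281 - 48\right) + 9 \cdot 50625} = \frac{1}{1233 + 455625} = \frac{1}{456858}$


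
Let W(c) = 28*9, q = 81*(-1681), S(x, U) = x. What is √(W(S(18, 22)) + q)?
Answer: 3*I*√15101 ≈ 368.66*I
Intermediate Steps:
q = -136161
W(c) = 252
√(W(S(18, 22)) + q) = √(252 - 136161) = √(-135909) = 3*I*√15101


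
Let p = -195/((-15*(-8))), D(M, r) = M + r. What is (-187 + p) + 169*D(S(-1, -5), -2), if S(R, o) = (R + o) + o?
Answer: -19085/8 ≈ -2385.6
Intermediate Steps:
S(R, o) = R + 2*o
p = -13/8 (p = -195/120 = -195*1/120 = -13/8 ≈ -1.6250)
(-187 + p) + 169*D(S(-1, -5), -2) = (-187 - 13/8) + 169*((-1 + 2*(-5)) - 2) = -1509/8 + 169*((-1 - 10) - 2) = -1509/8 + 169*(-11 - 2) = -1509/8 + 169*(-13) = -1509/8 - 2197 = -19085/8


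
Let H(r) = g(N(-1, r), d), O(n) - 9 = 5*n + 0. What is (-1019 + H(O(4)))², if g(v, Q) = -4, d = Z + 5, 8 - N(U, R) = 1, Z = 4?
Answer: 1046529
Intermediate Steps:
N(U, R) = 7 (N(U, R) = 8 - 1*1 = 8 - 1 = 7)
O(n) = 9 + 5*n (O(n) = 9 + (5*n + 0) = 9 + 5*n)
d = 9 (d = 4 + 5 = 9)
H(r) = -4
(-1019 + H(O(4)))² = (-1019 - 4)² = (-1023)² = 1046529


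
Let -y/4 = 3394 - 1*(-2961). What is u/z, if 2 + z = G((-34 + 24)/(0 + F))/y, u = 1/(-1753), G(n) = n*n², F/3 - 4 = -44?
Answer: 43925760/154003716313 ≈ 0.00028523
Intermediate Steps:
F = -120 (F = 12 + 3*(-44) = 12 - 132 = -120)
G(n) = n³
y = -25420 (y = -4*(3394 - 1*(-2961)) = -4*(3394 + 2961) = -4*6355 = -25420)
u = -1/1753 ≈ -0.00057045
z = -87851521/43925760 (z = -2 + ((-34 + 24)/(0 - 120))³/(-25420) = -2 + (-10/(-120))³*(-1/25420) = -2 + (-10*(-1/120))³*(-1/25420) = -2 + (1/12)³*(-1/25420) = -2 + (1/1728)*(-1/25420) = -2 - 1/43925760 = -87851521/43925760 ≈ -2.0000)
u/z = -1/(1753*(-87851521/43925760)) = -1/1753*(-43925760/87851521) = 43925760/154003716313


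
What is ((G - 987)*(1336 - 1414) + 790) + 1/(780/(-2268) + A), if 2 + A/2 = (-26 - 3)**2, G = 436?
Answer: 13877826325/317077 ≈ 43768.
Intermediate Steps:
A = 1678 (A = -4 + 2*(-26 - 3)**2 = -4 + 2*(-29)**2 = -4 + 2*841 = -4 + 1682 = 1678)
((G - 987)*(1336 - 1414) + 790) + 1/(780/(-2268) + A) = ((436 - 987)*(1336 - 1414) + 790) + 1/(780/(-2268) + 1678) = (-551*(-78) + 790) + 1/(780*(-1/2268) + 1678) = (42978 + 790) + 1/(-65/189 + 1678) = 43768 + 1/(317077/189) = 43768 + 189/317077 = 13877826325/317077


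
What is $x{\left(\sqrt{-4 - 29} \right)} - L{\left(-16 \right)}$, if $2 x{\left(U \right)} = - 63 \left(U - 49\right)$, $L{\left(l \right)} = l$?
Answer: $\frac{3119}{2} - \frac{63 i \sqrt{33}}{2} \approx 1559.5 - 180.95 i$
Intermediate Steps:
$x{\left(U \right)} = \frac{3087}{2} - \frac{63 U}{2}$ ($x{\left(U \right)} = \frac{\left(-63\right) \left(U - 49\right)}{2} = \frac{\left(-63\right) \left(-49 + U\right)}{2} = \frac{3087 - 63 U}{2} = \frac{3087}{2} - \frac{63 U}{2}$)
$x{\left(\sqrt{-4 - 29} \right)} - L{\left(-16 \right)} = \left(\frac{3087}{2} - \frac{63 \sqrt{-4 - 29}}{2}\right) - -16 = \left(\frac{3087}{2} - \frac{63 \sqrt{-33}}{2}\right) + 16 = \left(\frac{3087}{2} - \frac{63 i \sqrt{33}}{2}\right) + 16 = \frac{3119}{2} - \frac{63 i \sqrt{33}}{2}$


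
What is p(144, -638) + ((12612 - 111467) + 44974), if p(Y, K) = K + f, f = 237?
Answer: -54282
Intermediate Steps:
p(Y, K) = 237 + K (p(Y, K) = K + 237 = 237 + K)
p(144, -638) + ((12612 - 111467) + 44974) = (237 - 638) + ((12612 - 111467) + 44974) = -401 + (-98855 + 44974) = -401 - 53881 = -54282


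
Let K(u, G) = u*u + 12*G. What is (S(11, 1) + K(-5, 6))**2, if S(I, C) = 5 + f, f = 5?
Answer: 11449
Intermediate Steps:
S(I, C) = 10 (S(I, C) = 5 + 5 = 10)
K(u, G) = u**2 + 12*G
(S(11, 1) + K(-5, 6))**2 = (10 + ((-5)**2 + 12*6))**2 = (10 + (25 + 72))**2 = (10 + 97)**2 = 107**2 = 11449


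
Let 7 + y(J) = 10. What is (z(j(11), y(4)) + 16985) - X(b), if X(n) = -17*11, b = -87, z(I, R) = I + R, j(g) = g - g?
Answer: 17175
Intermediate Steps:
j(g) = 0
y(J) = 3 (y(J) = -7 + 10 = 3)
X(n) = -187
(z(j(11), y(4)) + 16985) - X(b) = ((0 + 3) + 16985) - 1*(-187) = (3 + 16985) + 187 = 16988 + 187 = 17175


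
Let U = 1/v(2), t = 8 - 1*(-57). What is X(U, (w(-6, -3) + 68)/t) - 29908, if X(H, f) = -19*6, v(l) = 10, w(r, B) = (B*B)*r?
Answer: -30022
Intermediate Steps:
w(r, B) = r*B**2 (w(r, B) = B**2*r = r*B**2)
t = 65 (t = 8 + 57 = 65)
U = 1/10 ≈ 0.10000
X(H, f) = -114
X(U, (w(-6, -3) + 68)/t) - 29908 = -114 - 29908 = -30022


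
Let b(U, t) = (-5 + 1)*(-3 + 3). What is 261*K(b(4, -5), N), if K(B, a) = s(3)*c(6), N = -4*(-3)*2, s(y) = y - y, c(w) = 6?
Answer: 0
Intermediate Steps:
s(y) = 0
b(U, t) = 0 (b(U, t) = -4*0 = 0)
N = 24 (N = 12*2 = 24)
K(B, a) = 0 (K(B, a) = 0*6 = 0)
261*K(b(4, -5), N) = 261*0 = 0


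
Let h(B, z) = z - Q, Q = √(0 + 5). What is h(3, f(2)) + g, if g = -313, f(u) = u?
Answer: -311 - √5 ≈ -313.24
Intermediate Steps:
Q = √5 ≈ 2.2361
h(B, z) = z - √5
h(3, f(2)) + g = (2 - √5) - 313 = -311 - √5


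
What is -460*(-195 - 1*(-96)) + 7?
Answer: 45547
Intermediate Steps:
-460*(-195 - 1*(-96)) + 7 = -460*(-195 + 96) + 7 = -460*(-99) + 7 = 45540 + 7 = 45547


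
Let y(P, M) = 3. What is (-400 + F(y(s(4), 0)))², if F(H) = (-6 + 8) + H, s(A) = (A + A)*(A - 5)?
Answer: 156025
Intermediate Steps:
s(A) = 2*A*(-5 + A) (s(A) = (2*A)*(-5 + A) = 2*A*(-5 + A))
F(H) = 2 + H
(-400 + F(y(s(4), 0)))² = (-400 + (2 + 3))² = (-400 + 5)² = (-395)² = 156025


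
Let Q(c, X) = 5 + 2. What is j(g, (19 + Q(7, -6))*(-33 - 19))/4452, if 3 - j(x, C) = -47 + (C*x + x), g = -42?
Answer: -14173/1113 ≈ -12.734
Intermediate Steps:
Q(c, X) = 7
j(x, C) = 50 - x - C*x (j(x, C) = 3 - (-47 + (C*x + x)) = 3 - (-47 + (x + C*x)) = 3 - (-47 + x + C*x) = 3 + (47 - x - C*x) = 50 - x - C*x)
j(g, (19 + Q(7, -6))*(-33 - 19))/4452 = (50 - 1*(-42) - 1*(19 + 7)*(-33 - 19)*(-42))/4452 = (50 + 42 - 1*26*(-52)*(-42))*(1/4452) = (50 + 42 - 1*(-1352)*(-42))*(1/4452) = (50 + 42 - 56784)*(1/4452) = -56692*1/4452 = -14173/1113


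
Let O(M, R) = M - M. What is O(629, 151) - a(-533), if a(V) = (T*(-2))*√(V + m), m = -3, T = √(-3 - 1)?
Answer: -8*√134 ≈ -92.607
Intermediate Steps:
T = 2*I (T = √(-4) = 2*I ≈ 2.0*I)
O(M, R) = 0
a(V) = -4*I*√(-3 + V) (a(V) = ((2*I)*(-2))*√(V - 3) = (-4*I)*√(-3 + V) = -4*I*√(-3 + V))
O(629, 151) - a(-533) = 0 - (-4)*I*√(-3 - 533) = 0 - (-4)*I*√(-536) = 0 - (-4)*I*2*I*√134 = 0 - 8*√134 = -8*√134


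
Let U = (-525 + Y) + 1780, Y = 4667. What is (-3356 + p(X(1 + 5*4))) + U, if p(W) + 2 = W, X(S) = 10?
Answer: 2574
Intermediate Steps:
p(W) = -2 + W
U = 5922 (U = (-525 + 4667) + 1780 = 4142 + 1780 = 5922)
(-3356 + p(X(1 + 5*4))) + U = (-3356 + (-2 + 10)) + 5922 = (-3356 + 8) + 5922 = -3348 + 5922 = 2574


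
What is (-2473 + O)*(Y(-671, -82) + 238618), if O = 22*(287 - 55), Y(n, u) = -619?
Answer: 626175369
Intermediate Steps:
O = 5104 (O = 22*232 = 5104)
(-2473 + O)*(Y(-671, -82) + 238618) = (-2473 + 5104)*(-619 + 238618) = 2631*237999 = 626175369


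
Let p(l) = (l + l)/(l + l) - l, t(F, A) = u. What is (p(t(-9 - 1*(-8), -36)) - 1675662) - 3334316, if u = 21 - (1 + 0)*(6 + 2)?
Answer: -5009990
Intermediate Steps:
u = 13 (u = 21 - 8 = 13)
t(F, A) = 13
p(l) = 1 - l (p(l) = (2*l)/((2*l)) - l = (2*l)*(1/(2*l)) - l = 1 - l)
(p(t(-9 - 1*(-8), -36)) - 1675662) - 3334316 = ((1 - 1*13) - 1675662) - 3334316 = ((1 - 13) - 1675662) - 3334316 = (-12 - 1675662) - 3334316 = -1675674 - 3334316 = -5009990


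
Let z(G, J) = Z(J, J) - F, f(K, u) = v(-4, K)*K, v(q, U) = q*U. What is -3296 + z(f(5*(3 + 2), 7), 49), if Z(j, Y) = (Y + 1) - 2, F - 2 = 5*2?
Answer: -3260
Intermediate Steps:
v(q, U) = U*q
F = 12 (F = 2 + 5*2 = 2 + 10 = 12)
Z(j, Y) = -1 + Y (Z(j, Y) = (1 + Y) - 2 = -1 + Y)
f(K, u) = -4*K**2 (f(K, u) = (K*(-4))*K = (-4*K)*K = -4*K**2)
z(G, J) = -13 + J (z(G, J) = (-1 + J) - 1*12 = (-1 + J) - 12 = -13 + J)
-3296 + z(f(5*(3 + 2), 7), 49) = -3296 + (-13 + 49) = -3296 + 36 = -3260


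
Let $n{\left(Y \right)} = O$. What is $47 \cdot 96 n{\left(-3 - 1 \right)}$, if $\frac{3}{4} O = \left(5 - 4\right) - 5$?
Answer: $-24064$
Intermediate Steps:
$O = - \frac{16}{3}$ ($O = \frac{4 \left(\left(5 - 4\right) - 5\right)}{3} = \frac{4 \left(1 - 5\right)}{3} = \frac{4}{3} \left(-4\right) = - \frac{16}{3} \approx -5.3333$)
$n{\left(Y \right)} = - \frac{16}{3}$
$47 \cdot 96 n{\left(-3 - 1 \right)} = 47 \cdot 96 \left(- \frac{16}{3}\right) = 4512 \left(- \frac{16}{3}\right) = -24064$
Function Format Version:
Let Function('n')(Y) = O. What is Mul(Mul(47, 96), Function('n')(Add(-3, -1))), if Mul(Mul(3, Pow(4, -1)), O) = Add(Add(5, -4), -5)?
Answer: -24064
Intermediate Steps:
O = Rational(-16, 3) (O = Mul(Rational(4, 3), Add(Add(5, -4), -5)) = Mul(Rational(4, 3), Add(1, -5)) = Mul(Rational(4, 3), -4) = Rational(-16, 3) ≈ -5.3333)
Function('n')(Y) = Rational(-16, 3)
Mul(Mul(47, 96), Function('n')(Add(-3, -1))) = Mul(Mul(47, 96), Rational(-16, 3)) = Mul(4512, Rational(-16, 3)) = -24064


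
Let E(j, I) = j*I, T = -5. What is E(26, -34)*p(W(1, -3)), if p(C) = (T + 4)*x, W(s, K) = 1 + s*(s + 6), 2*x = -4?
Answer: -1768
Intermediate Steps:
x = -2 (x = (1/2)*(-4) = -2)
W(s, K) = 1 + s*(6 + s)
p(C) = 2 (p(C) = (-5 + 4)*(-2) = -1*(-2) = 2)
E(j, I) = I*j
E(26, -34)*p(W(1, -3)) = -34*26*2 = -884*2 = -1768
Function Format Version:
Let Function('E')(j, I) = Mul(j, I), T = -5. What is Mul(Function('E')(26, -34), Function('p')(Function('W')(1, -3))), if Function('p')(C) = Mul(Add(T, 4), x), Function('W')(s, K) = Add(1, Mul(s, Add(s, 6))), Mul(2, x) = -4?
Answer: -1768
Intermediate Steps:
x = -2 (x = Mul(Rational(1, 2), -4) = -2)
Function('W')(s, K) = Add(1, Mul(s, Add(6, s)))
Function('p')(C) = 2 (Function('p')(C) = Mul(Add(-5, 4), -2) = Mul(-1, -2) = 2)
Function('E')(j, I) = Mul(I, j)
Mul(Function('E')(26, -34), Function('p')(Function('W')(1, -3))) = Mul(Mul(-34, 26), 2) = Mul(-884, 2) = -1768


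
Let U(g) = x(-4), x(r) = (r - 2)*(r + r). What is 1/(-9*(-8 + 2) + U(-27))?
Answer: 1/102 ≈ 0.0098039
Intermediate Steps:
x(r) = 2*r*(-2 + r) (x(r) = (-2 + r)*(2*r) = 2*r*(-2 + r))
U(g) = 48 (U(g) = 2*(-4)*(-2 - 4) = 2*(-4)*(-6) = 48)
1/(-9*(-8 + 2) + U(-27)) = 1/(-9*(-8 + 2) + 48) = 1/(-9*(-6) + 48) = 1/(54 + 48) = 1/102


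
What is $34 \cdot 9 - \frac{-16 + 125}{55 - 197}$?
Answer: $\frac{43561}{142} \approx 306.77$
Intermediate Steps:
$34 \cdot 9 - \frac{-16 + 125}{55 - 197} = 306 - \frac{109}{-142} = 306 - 109 \left(- \frac{1}{142}\right) = 306 - - \frac{109}{142} = 306 + \frac{109}{142} = \frac{43561}{142}$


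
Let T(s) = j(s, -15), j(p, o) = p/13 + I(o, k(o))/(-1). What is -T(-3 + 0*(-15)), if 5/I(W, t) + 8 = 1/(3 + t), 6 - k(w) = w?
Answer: -987/2483 ≈ -0.39750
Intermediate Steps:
k(w) = 6 - w
I(W, t) = 5/(-8 + 1/(3 + t))
j(p, o) = p/13 - 5*(-9 + o)/(71 - 8*o) (j(p, o) = p/13 + (5*(-3 - (6 - o))/(23 + 8*(6 - o)))/(-1) = p*(1/13) + (5*(-3 + (-6 + o))/(23 + (48 - 8*o)))*(-1) = p/13 + (5*(-9 + o)/(71 - 8*o))*(-1) = p/13 - 5*(-9 + o)/(71 - 8*o))
T(s) = 120/191 + s/13 (T(s) = (-585 + 65*(-15) + s*(-71 + 8*(-15)))/(13*(-71 + 8*(-15))) = (-585 - 975 + s*(-71 - 120))/(13*(-71 - 120)) = (1/13)*(-585 - 975 + s*(-191))/(-191) = (1/13)*(-1/191)*(-585 - 975 - 191*s) = (1/13)*(-1/191)*(-1560 - 191*s) = 120/191 + s/13)
-T(-3 + 0*(-15)) = -(120/191 + (-3 + 0*(-15))/13) = -(120/191 + (-3 + 0)/13) = -(120/191 + (1/13)*(-3)) = -(120/191 - 3/13) = -1*987/2483 = -987/2483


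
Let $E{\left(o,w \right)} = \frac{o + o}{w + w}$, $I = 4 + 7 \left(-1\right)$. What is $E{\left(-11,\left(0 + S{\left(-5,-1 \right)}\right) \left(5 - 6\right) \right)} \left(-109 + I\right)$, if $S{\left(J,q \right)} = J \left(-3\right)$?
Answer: $- \frac{1232}{15} \approx -82.133$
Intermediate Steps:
$S{\left(J,q \right)} = - 3 J$
$I = -3$ ($I = 4 - 7 = -3$)
$E{\left(o,w \right)} = \frac{o}{w}$ ($E{\left(o,w \right)} = \frac{2 o}{2 w} = 2 o \frac{1}{2 w} = \frac{o}{w}$)
$E{\left(-11,\left(0 + S{\left(-5,-1 \right)}\right) \left(5 - 6\right) \right)} \left(-109 + I\right) = - \frac{11}{\left(0 - -15\right) \left(5 - 6\right)} \left(-109 - 3\right) = - \frac{11}{\left(0 + 15\right) \left(-1\right)} \left(-112\right) = - \frac{11}{15 \left(-1\right)} \left(-112\right) = - \frac{11}{-15} \left(-112\right) = \left(-11\right) \left(- \frac{1}{15}\right) \left(-112\right) = \frac{11}{15} \left(-112\right) = - \frac{1232}{15}$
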